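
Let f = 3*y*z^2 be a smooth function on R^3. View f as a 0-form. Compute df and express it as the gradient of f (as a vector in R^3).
df = (0) dx + (3*z^2) dy + (6*y*z) dz; grad f = (0, 3*z^2, 6*y*z)

For a 0-form f, d f = (∂f/∂x) dx + (∂f/∂y) dy + (∂f/∂z) dz. The components of the vector representation are exactly the entries of grad f in Cartesian coordinates:
  ∂f/∂x = 0
  ∂f/∂y = 3*z^2
  ∂f/∂z = 6*y*z.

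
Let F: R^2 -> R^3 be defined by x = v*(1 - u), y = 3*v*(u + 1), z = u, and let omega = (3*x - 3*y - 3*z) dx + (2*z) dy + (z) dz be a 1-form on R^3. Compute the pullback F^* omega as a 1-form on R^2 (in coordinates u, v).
F^* omega = (12*u*v^2 + 9*u*v + u + 6*v^2) du + (12*u^2*v + 9*u^2 - 6*u*v + 3*u - 6*v) dv

Using F^*(f dg) = (f ∘ F) d(g ∘ F), substitute each coordinate x_i by F_i(u, v) in f_i, and replace dx_i by d F_i = (∂F_i/∂u) du + (∂F_i/∂v) dv.
  For the x component: f_1(F) = -12*u*v - 3*u - 6*v; d F_1 = (-v) du + (1 - u) dv
  For the y component: f_2(F) = 2*u; d F_2 = (3*v) du + (3*u + 3) dv
  For the z component: f_3(F) = u; d F_3 = (1) du + (0) dv
Combining and collecting du, dv coefficients:
  coeff of du: 12*u*v^2 + 9*u*v + u + 6*v^2
  coeff of dv: 12*u^2*v + 9*u^2 - 6*u*v + 3*u - 6*v
F^* omega = (12*u*v^2 + 9*u*v + u + 6*v^2) du + (12*u^2*v + 9*u^2 - 6*u*v + 3*u - 6*v) dv.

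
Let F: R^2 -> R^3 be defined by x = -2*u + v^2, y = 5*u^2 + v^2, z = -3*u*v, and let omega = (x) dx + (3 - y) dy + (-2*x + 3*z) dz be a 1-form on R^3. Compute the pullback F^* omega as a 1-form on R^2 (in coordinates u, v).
F^* omega = (-50*u^3 + 17*u*v^2 - 12*u*v + 34*u + 6*v^3 - 2*v^2) du + (17*u^2*v - 12*u^2 + 6*u*v^2 - 4*u*v + 6*v) dv

Using F^*(f dg) = (f ∘ F) d(g ∘ F), substitute each coordinate x_i by F_i(u, v) in f_i, and replace dx_i by d F_i = (∂F_i/∂u) du + (∂F_i/∂v) dv.
  For the x component: f_1(F) = -2*u + v^2; d F_1 = (-2) du + (2*v) dv
  For the y component: f_2(F) = -5*u^2 - v^2 + 3; d F_2 = (10*u) du + (2*v) dv
  For the z component: f_3(F) = -9*u*v + 4*u - 2*v^2; d F_3 = (-3*v) du + (-3*u) dv
Combining and collecting du, dv coefficients:
  coeff of du: -50*u^3 + 17*u*v^2 - 12*u*v + 34*u + 6*v^3 - 2*v^2
  coeff of dv: 17*u^2*v - 12*u^2 + 6*u*v^2 - 4*u*v + 6*v
F^* omega = (-50*u^3 + 17*u*v^2 - 12*u*v + 34*u + 6*v^3 - 2*v^2) du + (17*u^2*v - 12*u^2 + 6*u*v^2 - 4*u*v + 6*v) dv.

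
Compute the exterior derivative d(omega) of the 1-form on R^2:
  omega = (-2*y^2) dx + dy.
d(omega) = (4*y) dx ∧ dy

For a 1-form omega = sum_i f_i dx_i, the exterior derivative is
  d(omega) = sum_{i < j} (∂f_j/∂x_i - ∂f_i/∂x_j) dx_i ∧ dx_j.
  coefficient of dx ∧ dy: ∂f_2/∂x - ∂f_1/∂y = ∂(1)/∂x - ∂(-2*y^2)/∂y = 4*y
Assembling: d(omega) = (4*y) dx ∧ dy.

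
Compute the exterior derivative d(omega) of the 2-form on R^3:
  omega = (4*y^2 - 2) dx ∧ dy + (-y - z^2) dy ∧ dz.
d(omega) = 0

For a 2-form omega = sum_{i<j} g_{ij} dx_i ∧ dx_j, the exterior derivative is
  d(omega) = sum_{i<j} d(g_{ij}) ∧ dx_i ∧ dx_j = sum_{i<j, k} (∂g_{ij}/∂x_k) dx_k ∧ dx_i ∧ dx_j.
Expand each term, using dx_k ∧ dx_i ∧ dx_j = sgn(permutation) dx_{(a)} ∧ dx_{(b)} ∧ dx_{(c)} with (a < b < c) sorted:

Collecting like 3-forms: d(omega) = 0.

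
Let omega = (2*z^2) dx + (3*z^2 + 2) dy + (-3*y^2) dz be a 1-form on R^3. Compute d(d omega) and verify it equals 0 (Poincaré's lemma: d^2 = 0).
d(d omega) = 0

Step 1: d omega = sum_{i<j} (∂f_j/∂x_i - ∂f_i/∂x_j) dx_i ∧ dx_j:
  coeff of dx ∧ dy: 0
  coeff of dx ∧ dz: -4*z
  coeff of dy ∧ dz: -6*y - 6*z
Step 2: Apply d again to each 2-form coefficient. The only possible 3-form in R^3 is dx ∧ dy ∧ dz, with coefficient
  ∂(coeff of dy∧dz)/∂x - ∂(coeff of dx∧dz)/∂y + ∂(coeff of dx∧dy)/∂z
  = ∂/∂x (-6*y - 6*z) - ∂/∂y (-4*z) + ∂/∂z (0).
Each of these terms simplifies to sums of mixed partials that cancel in pairs. The result is 0 (by equality of mixed partials for smooth functions — Schwarz / Clairaut).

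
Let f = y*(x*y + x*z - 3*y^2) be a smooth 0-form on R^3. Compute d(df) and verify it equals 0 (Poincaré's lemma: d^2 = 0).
d(df) = 0

Step 1: df = sum_i (∂f/∂x_i) dx_i = (y*(y + z)) dx + (2*x*y + x*z - 9*y^2) dy + (x*y) dz.
Step 2: Apply d again. Using the 1-form formula, the coefficient of dx ∧ dy in d(df) is ∂^2 f/∂x ∂y - ∂^2 f/∂y ∂x = (2*y + z) - (2*y + z) = 0 (equality of mixed partials for smooth f).
Similarly for dx ∧ dz and dy ∧ dz — all coefficients vanish. So d(df) = 0.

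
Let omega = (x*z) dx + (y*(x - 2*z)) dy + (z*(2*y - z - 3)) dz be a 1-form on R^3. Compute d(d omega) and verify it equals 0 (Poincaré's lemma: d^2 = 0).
d(d omega) = 0

Step 1: d omega = sum_{i<j} (∂f_j/∂x_i - ∂f_i/∂x_j) dx_i ∧ dx_j:
  coeff of dx ∧ dy: y
  coeff of dx ∧ dz: -x
  coeff of dy ∧ dz: 2*y + 2*z
Step 2: Apply d again to each 2-form coefficient. The only possible 3-form in R^3 is dx ∧ dy ∧ dz, with coefficient
  ∂(coeff of dy∧dz)/∂x - ∂(coeff of dx∧dz)/∂y + ∂(coeff of dx∧dy)/∂z
  = ∂/∂x (2*y + 2*z) - ∂/∂y (-x) + ∂/∂z (y).
Each of these terms simplifies to sums of mixed partials that cancel in pairs. The result is 0 (by equality of mixed partials for smooth functions — Schwarz / Clairaut).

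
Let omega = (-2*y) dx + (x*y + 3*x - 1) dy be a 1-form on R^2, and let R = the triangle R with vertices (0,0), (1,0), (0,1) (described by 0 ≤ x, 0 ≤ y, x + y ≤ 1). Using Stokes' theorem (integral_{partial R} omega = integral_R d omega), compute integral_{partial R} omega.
integral_(partial R) omega = 8/3

Stokes: integral_partial_R omega = integral_R d omega with d omega = (∂Q/∂x - ∂P/∂y) dx ∧ dy.
  ∂Q/∂x = y + 3
  ∂P/∂y = -2
  integrand = ∂Q/∂x - ∂P/∂y = y + 5.
Integrating over R: integral_0^1 integral_0^{1-x} (y + 5) dy dx = 8/3.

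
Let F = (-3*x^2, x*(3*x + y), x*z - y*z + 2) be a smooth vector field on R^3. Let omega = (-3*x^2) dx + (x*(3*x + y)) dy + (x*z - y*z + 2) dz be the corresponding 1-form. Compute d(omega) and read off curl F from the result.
d(omega) = (-z) dy ∧ dz + (-z) dz ∧ dx + (6*x + y) dx ∧ dy; curl F = (-z, -z, 6*x + y)

d omega = sum_{i<j} (∂f_j/∂x_i - ∂f_i/∂x_j) dx_i ∧ dx_j. Under the identification (dy ∧ dz, dz ∧ dx, dx ∧ dy) ↔ (e_x, e_y, e_z), the coefficients are exactly the components of curl F. Compute:
  ∂R/∂y - ∂Q/∂z = (-z) - (0) = -z
  ∂P/∂z - ∂R/∂x = (0) - (z) = -z
  ∂Q/∂x - ∂P/∂y = (6*x + y) - (0) = 6*x + y.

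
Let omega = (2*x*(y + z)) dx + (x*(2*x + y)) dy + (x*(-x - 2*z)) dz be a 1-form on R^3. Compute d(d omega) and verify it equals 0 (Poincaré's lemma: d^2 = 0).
d(d omega) = 0

Step 1: d omega = sum_{i<j} (∂f_j/∂x_i - ∂f_i/∂x_j) dx_i ∧ dx_j:
  coeff of dx ∧ dy: 2*x + y
  coeff of dx ∧ dz: -4*x - 2*z
  coeff of dy ∧ dz: 0
Step 2: Apply d again to each 2-form coefficient. The only possible 3-form in R^3 is dx ∧ dy ∧ dz, with coefficient
  ∂(coeff of dy∧dz)/∂x - ∂(coeff of dx∧dz)/∂y + ∂(coeff of dx∧dy)/∂z
  = ∂/∂x (0) - ∂/∂y (-4*x - 2*z) + ∂/∂z (2*x + y).
Each of these terms simplifies to sums of mixed partials that cancel in pairs. The result is 0 (by equality of mixed partials for smooth functions — Schwarz / Clairaut).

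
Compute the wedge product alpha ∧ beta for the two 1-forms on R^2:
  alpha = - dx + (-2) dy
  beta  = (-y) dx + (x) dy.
alpha ∧ beta = (-x - 2*y) dx ∧ dy

Distribute the wedge, using dx_i ∧ dx_j = -dx_j ∧ dx_i and dx_i ∧ dx_i = 0. For each pair (i, j) with i < j, the coefficient of dx_i ∧ dx_j in alpha ∧ beta is (alpha_i * beta_j - alpha_j * beta_i). Collecting: alpha ∧ beta = (-x - 2*y) dx ∧ dy.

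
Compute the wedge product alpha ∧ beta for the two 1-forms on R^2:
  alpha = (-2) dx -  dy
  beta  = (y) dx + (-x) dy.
alpha ∧ beta = (2*x + y) dx ∧ dy

Distribute the wedge, using dx_i ∧ dx_j = -dx_j ∧ dx_i and dx_i ∧ dx_i = 0. For each pair (i, j) with i < j, the coefficient of dx_i ∧ dx_j in alpha ∧ beta is (alpha_i * beta_j - alpha_j * beta_i). Collecting: alpha ∧ beta = (2*x + y) dx ∧ dy.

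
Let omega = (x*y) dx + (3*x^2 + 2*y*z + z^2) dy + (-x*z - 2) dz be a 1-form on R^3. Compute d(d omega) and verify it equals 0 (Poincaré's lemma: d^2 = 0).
d(d omega) = 0

Step 1: d omega = sum_{i<j} (∂f_j/∂x_i - ∂f_i/∂x_j) dx_i ∧ dx_j:
  coeff of dx ∧ dy: 5*x
  coeff of dx ∧ dz: -z
  coeff of dy ∧ dz: -2*y - 2*z
Step 2: Apply d again to each 2-form coefficient. The only possible 3-form in R^3 is dx ∧ dy ∧ dz, with coefficient
  ∂(coeff of dy∧dz)/∂x - ∂(coeff of dx∧dz)/∂y + ∂(coeff of dx∧dy)/∂z
  = ∂/∂x (-2*y - 2*z) - ∂/∂y (-z) + ∂/∂z (5*x).
Each of these terms simplifies to sums of mixed partials that cancel in pairs. The result is 0 (by equality of mixed partials for smooth functions — Schwarz / Clairaut).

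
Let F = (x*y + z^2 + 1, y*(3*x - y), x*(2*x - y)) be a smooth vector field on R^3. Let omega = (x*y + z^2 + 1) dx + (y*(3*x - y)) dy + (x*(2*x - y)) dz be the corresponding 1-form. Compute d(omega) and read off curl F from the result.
d(omega) = (-x) dy ∧ dz + (-4*x + y + 2*z) dz ∧ dx + (-x + 3*y) dx ∧ dy; curl F = (-x, -4*x + y + 2*z, -x + 3*y)

d omega = sum_{i<j} (∂f_j/∂x_i - ∂f_i/∂x_j) dx_i ∧ dx_j. Under the identification (dy ∧ dz, dz ∧ dx, dx ∧ dy) ↔ (e_x, e_y, e_z), the coefficients are exactly the components of curl F. Compute:
  ∂R/∂y - ∂Q/∂z = (-x) - (0) = -x
  ∂P/∂z - ∂R/∂x = (2*z) - (4*x - y) = -4*x + y + 2*z
  ∂Q/∂x - ∂P/∂y = (3*y) - (x) = -x + 3*y.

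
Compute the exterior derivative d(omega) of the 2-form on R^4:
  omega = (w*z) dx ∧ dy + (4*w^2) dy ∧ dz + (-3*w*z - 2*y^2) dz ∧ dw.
d(omega) = (w) dx ∧ dy ∧ dz + (z) dx ∧ dy ∧ dw + (8*w - 4*y) dy ∧ dz ∧ dw

For a 2-form omega = sum_{i<j} g_{ij} dx_i ∧ dx_j, the exterior derivative is
  d(omega) = sum_{i<j} d(g_{ij}) ∧ dx_i ∧ dx_j = sum_{i<j, k} (∂g_{ij}/∂x_k) dx_k ∧ dx_i ∧ dx_j.
Expand each term, using dx_k ∧ dx_i ∧ dx_j = sgn(permutation) dx_{(a)} ∧ dx_{(b)} ∧ dx_{(c)} with (a < b < c) sorted:
  d(w*z) includes (∂/∂z)(w*z) dz = (w) dz, which multiplied by dx ∧ dy gives (w) dx ∧ dy ∧ dz
  d(w*z) includes (∂/∂w)(w*z) dw = (z) dw, which multiplied by dx ∧ dy gives (z) dx ∧ dy ∧ dw
  d(4*w^2) includes (∂/∂w)(4*w^2) dw = (8*w) dw, which multiplied by dy ∧ dz gives (8*w) dy ∧ dz ∧ dw
  d(-3*w*z - 2*y^2) includes (∂/∂y)(-3*w*z - 2*y^2) dy = (-4*y) dy, which multiplied by dz ∧ dw gives (-4*y) dy ∧ dz ∧ dw
Collecting like 3-forms: d(omega) = (w) dx ∧ dy ∧ dz + (z) dx ∧ dy ∧ dw + (8*w - 4*y) dy ∧ dz ∧ dw.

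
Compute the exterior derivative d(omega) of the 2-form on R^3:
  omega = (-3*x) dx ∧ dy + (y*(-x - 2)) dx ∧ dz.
d(omega) = (x + 2) dx ∧ dy ∧ dz

For a 2-form omega = sum_{i<j} g_{ij} dx_i ∧ dx_j, the exterior derivative is
  d(omega) = sum_{i<j} d(g_{ij}) ∧ dx_i ∧ dx_j = sum_{i<j, k} (∂g_{ij}/∂x_k) dx_k ∧ dx_i ∧ dx_j.
Expand each term, using dx_k ∧ dx_i ∧ dx_j = sgn(permutation) dx_{(a)} ∧ dx_{(b)} ∧ dx_{(c)} with (a < b < c) sorted:
  d(y*(-x - 2)) includes (∂/∂y)(y*(-x - 2)) dy = (-x - 2) dy, which multiplied by dx ∧ dz gives (x + 2) dx ∧ dy ∧ dz
Collecting like 3-forms: d(omega) = (x + 2) dx ∧ dy ∧ dz.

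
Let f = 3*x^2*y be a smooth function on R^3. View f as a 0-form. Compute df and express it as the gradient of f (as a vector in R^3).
df = (6*x*y) dx + (3*x^2) dy + (0) dz; grad f = (6*x*y, 3*x^2, 0)

For a 0-form f, d f = (∂f/∂x) dx + (∂f/∂y) dy + (∂f/∂z) dz. The components of the vector representation are exactly the entries of grad f in Cartesian coordinates:
  ∂f/∂x = 6*x*y
  ∂f/∂y = 3*x^2
  ∂f/∂z = 0.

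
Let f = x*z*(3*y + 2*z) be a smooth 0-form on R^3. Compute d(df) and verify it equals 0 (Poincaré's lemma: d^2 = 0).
d(df) = 0

Step 1: df = sum_i (∂f/∂x_i) dx_i = (z*(3*y + 2*z)) dx + (3*x*z) dy + (x*(3*y + 4*z)) dz.
Step 2: Apply d again. Using the 1-form formula, the coefficient of dx ∧ dy in d(df) is ∂^2 f/∂x ∂y - ∂^2 f/∂y ∂x = (3*z) - (3*z) = 0 (equality of mixed partials for smooth f).
Similarly for dx ∧ dz and dy ∧ dz — all coefficients vanish. So d(df) = 0.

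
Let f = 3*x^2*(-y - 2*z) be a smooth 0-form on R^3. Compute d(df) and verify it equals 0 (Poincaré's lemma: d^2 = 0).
d(df) = 0

Step 1: df = sum_i (∂f/∂x_i) dx_i = (6*x*(-y - 2*z)) dx + (-3*x^2) dy + (-6*x^2) dz.
Step 2: Apply d again. Using the 1-form formula, the coefficient of dx ∧ dy in d(df) is ∂^2 f/∂x ∂y - ∂^2 f/∂y ∂x = (-6*x) - (-6*x) = 0 (equality of mixed partials for smooth f).
Similarly for dx ∧ dz and dy ∧ dz — all coefficients vanish. So d(df) = 0.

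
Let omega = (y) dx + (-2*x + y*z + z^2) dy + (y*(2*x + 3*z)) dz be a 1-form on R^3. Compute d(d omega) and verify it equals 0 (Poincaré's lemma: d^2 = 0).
d(d omega) = 0

Step 1: d omega = sum_{i<j} (∂f_j/∂x_i - ∂f_i/∂x_j) dx_i ∧ dx_j:
  coeff of dx ∧ dy: -3
  coeff of dx ∧ dz: 2*y
  coeff of dy ∧ dz: 2*x - y + z
Step 2: Apply d again to each 2-form coefficient. The only possible 3-form in R^3 is dx ∧ dy ∧ dz, with coefficient
  ∂(coeff of dy∧dz)/∂x - ∂(coeff of dx∧dz)/∂y + ∂(coeff of dx∧dy)/∂z
  = ∂/∂x (2*x - y + z) - ∂/∂y (2*y) + ∂/∂z (-3).
Each of these terms simplifies to sums of mixed partials that cancel in pairs. The result is 0 (by equality of mixed partials for smooth functions — Schwarz / Clairaut).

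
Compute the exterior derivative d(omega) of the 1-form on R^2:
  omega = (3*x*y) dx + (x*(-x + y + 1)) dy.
d(omega) = (-5*x + y + 1) dx ∧ dy

For a 1-form omega = sum_i f_i dx_i, the exterior derivative is
  d(omega) = sum_{i < j} (∂f_j/∂x_i - ∂f_i/∂x_j) dx_i ∧ dx_j.
  coefficient of dx ∧ dy: ∂f_2/∂x - ∂f_1/∂y = ∂(x*(-x + y + 1))/∂x - ∂(3*x*y)/∂y = -5*x + y + 1
Assembling: d(omega) = (-5*x + y + 1) dx ∧ dy.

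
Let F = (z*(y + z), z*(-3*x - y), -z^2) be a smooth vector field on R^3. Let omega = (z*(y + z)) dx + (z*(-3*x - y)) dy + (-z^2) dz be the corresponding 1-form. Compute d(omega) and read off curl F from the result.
d(omega) = (3*x + y) dy ∧ dz + (y + 2*z) dz ∧ dx + (-4*z) dx ∧ dy; curl F = (3*x + y, y + 2*z, -4*z)

d omega = sum_{i<j} (∂f_j/∂x_i - ∂f_i/∂x_j) dx_i ∧ dx_j. Under the identification (dy ∧ dz, dz ∧ dx, dx ∧ dy) ↔ (e_x, e_y, e_z), the coefficients are exactly the components of curl F. Compute:
  ∂R/∂y - ∂Q/∂z = (0) - (-3*x - y) = 3*x + y
  ∂P/∂z - ∂R/∂x = (y + 2*z) - (0) = y + 2*z
  ∂Q/∂x - ∂P/∂y = (-3*z) - (z) = -4*z.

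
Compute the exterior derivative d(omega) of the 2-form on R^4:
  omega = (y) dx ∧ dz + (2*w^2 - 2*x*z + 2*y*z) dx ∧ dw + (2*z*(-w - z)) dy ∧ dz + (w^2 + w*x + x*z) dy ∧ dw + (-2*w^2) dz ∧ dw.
d(omega) = (-1) dx ∧ dy ∧ dz + (w - z) dx ∧ dy ∧ dw + (2*x - 2*y) dx ∧ dz ∧ dw + (-x - 2*z) dy ∧ dz ∧ dw

For a 2-form omega = sum_{i<j} g_{ij} dx_i ∧ dx_j, the exterior derivative is
  d(omega) = sum_{i<j} d(g_{ij}) ∧ dx_i ∧ dx_j = sum_{i<j, k} (∂g_{ij}/∂x_k) dx_k ∧ dx_i ∧ dx_j.
Expand each term, using dx_k ∧ dx_i ∧ dx_j = sgn(permutation) dx_{(a)} ∧ dx_{(b)} ∧ dx_{(c)} with (a < b < c) sorted:
  d(y) includes (∂/∂y)(y) dy = (1) dy, which multiplied by dx ∧ dz gives (-1) dx ∧ dy ∧ dz
  d(2*w^2 - 2*x*z + 2*y*z) includes (∂/∂y)(2*w^2 - 2*x*z + 2*y*z) dy = (2*z) dy, which multiplied by dx ∧ dw gives (-2*z) dx ∧ dy ∧ dw
  d(2*w^2 - 2*x*z + 2*y*z) includes (∂/∂z)(2*w^2 - 2*x*z + 2*y*z) dz = (-2*x + 2*y) dz, which multiplied by dx ∧ dw gives (2*x - 2*y) dx ∧ dz ∧ dw
  d(2*z*(-w - z)) includes (∂/∂w)(2*z*(-w - z)) dw = (-2*z) dw, which multiplied by dy ∧ dz gives (-2*z) dy ∧ dz ∧ dw
  d(w^2 + w*x + x*z) includes (∂/∂x)(w^2 + w*x + x*z) dx = (w + z) dx, which multiplied by dy ∧ dw gives (w + z) dx ∧ dy ∧ dw
  d(w^2 + w*x + x*z) includes (∂/∂z)(w^2 + w*x + x*z) dz = (x) dz, which multiplied by dy ∧ dw gives (-x) dy ∧ dz ∧ dw
Collecting like 3-forms: d(omega) = (-1) dx ∧ dy ∧ dz + (w - z) dx ∧ dy ∧ dw + (2*x - 2*y) dx ∧ dz ∧ dw + (-x - 2*z) dy ∧ dz ∧ dw.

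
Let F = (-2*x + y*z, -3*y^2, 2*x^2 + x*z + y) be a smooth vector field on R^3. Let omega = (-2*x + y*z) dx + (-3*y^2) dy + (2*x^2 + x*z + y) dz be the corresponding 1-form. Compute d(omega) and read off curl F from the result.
d(omega) = (1) dy ∧ dz + (-4*x + y - z) dz ∧ dx + (-z) dx ∧ dy; curl F = (1, -4*x + y - z, -z)

d omega = sum_{i<j} (∂f_j/∂x_i - ∂f_i/∂x_j) dx_i ∧ dx_j. Under the identification (dy ∧ dz, dz ∧ dx, dx ∧ dy) ↔ (e_x, e_y, e_z), the coefficients are exactly the components of curl F. Compute:
  ∂R/∂y - ∂Q/∂z = (1) - (0) = 1
  ∂P/∂z - ∂R/∂x = (y) - (4*x + z) = -4*x + y - z
  ∂Q/∂x - ∂P/∂y = (0) - (z) = -z.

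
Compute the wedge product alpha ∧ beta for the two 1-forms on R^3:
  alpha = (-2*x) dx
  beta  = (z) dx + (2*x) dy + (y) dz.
alpha ∧ beta = (-4*x^2) dx ∧ dy + (-2*x*y) dx ∧ dz

Distribute the wedge, using dx_i ∧ dx_j = -dx_j ∧ dx_i and dx_i ∧ dx_i = 0. For each pair (i, j) with i < j, the coefficient of dx_i ∧ dx_j in alpha ∧ beta is (alpha_i * beta_j - alpha_j * beta_i). Collecting: alpha ∧ beta = (-4*x^2) dx ∧ dy + (-2*x*y) dx ∧ dz.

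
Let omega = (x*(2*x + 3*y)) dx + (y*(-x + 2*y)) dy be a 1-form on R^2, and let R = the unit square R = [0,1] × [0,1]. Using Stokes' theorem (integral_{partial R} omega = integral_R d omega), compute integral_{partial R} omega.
integral_(partial R) omega = -2

Stokes: integral_partial_R omega = integral_R d omega with d omega = (∂Q/∂x - ∂P/∂y) dx ∧ dy.
  ∂Q/∂x = -y
  ∂P/∂y = 3*x
  integrand = ∂Q/∂x - ∂P/∂y = -3*x - y.
Integrating over R: integral_0^1 integral_0^1 (-3*x - y) dx dy = -2.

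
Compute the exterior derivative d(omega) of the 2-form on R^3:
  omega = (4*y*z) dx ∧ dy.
d(omega) = (4*y) dx ∧ dy ∧ dz

For a 2-form omega = sum_{i<j} g_{ij} dx_i ∧ dx_j, the exterior derivative is
  d(omega) = sum_{i<j} d(g_{ij}) ∧ dx_i ∧ dx_j = sum_{i<j, k} (∂g_{ij}/∂x_k) dx_k ∧ dx_i ∧ dx_j.
Expand each term, using dx_k ∧ dx_i ∧ dx_j = sgn(permutation) dx_{(a)} ∧ dx_{(b)} ∧ dx_{(c)} with (a < b < c) sorted:
  d(4*y*z) includes (∂/∂z)(4*y*z) dz = (4*y) dz, which multiplied by dx ∧ dy gives (4*y) dx ∧ dy ∧ dz
Collecting like 3-forms: d(omega) = (4*y) dx ∧ dy ∧ dz.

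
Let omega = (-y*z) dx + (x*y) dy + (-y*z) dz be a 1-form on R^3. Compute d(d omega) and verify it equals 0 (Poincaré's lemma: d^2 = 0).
d(d omega) = 0

Step 1: d omega = sum_{i<j} (∂f_j/∂x_i - ∂f_i/∂x_j) dx_i ∧ dx_j:
  coeff of dx ∧ dy: y + z
  coeff of dx ∧ dz: y
  coeff of dy ∧ dz: -z
Step 2: Apply d again to each 2-form coefficient. The only possible 3-form in R^3 is dx ∧ dy ∧ dz, with coefficient
  ∂(coeff of dy∧dz)/∂x - ∂(coeff of dx∧dz)/∂y + ∂(coeff of dx∧dy)/∂z
  = ∂/∂x (-z) - ∂/∂y (y) + ∂/∂z (y + z).
Each of these terms simplifies to sums of mixed partials that cancel in pairs. The result is 0 (by equality of mixed partials for smooth functions — Schwarz / Clairaut).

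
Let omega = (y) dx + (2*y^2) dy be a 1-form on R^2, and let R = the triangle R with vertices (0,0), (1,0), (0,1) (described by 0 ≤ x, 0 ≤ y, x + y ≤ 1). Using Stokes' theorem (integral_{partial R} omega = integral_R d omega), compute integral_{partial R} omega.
integral_(partial R) omega = -1/2

Stokes: integral_partial_R omega = integral_R d omega with d omega = (∂Q/∂x - ∂P/∂y) dx ∧ dy.
  ∂Q/∂x = 0
  ∂P/∂y = 1
  integrand = ∂Q/∂x - ∂P/∂y = -1.
Integrating over R: integral_0^1 integral_0^{1-x} (-1) dy dx = -1/2.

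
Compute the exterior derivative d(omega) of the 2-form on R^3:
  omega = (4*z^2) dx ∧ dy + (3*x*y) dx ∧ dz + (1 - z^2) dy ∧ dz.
d(omega) = (-3*x + 8*z) dx ∧ dy ∧ dz

For a 2-form omega = sum_{i<j} g_{ij} dx_i ∧ dx_j, the exterior derivative is
  d(omega) = sum_{i<j} d(g_{ij}) ∧ dx_i ∧ dx_j = sum_{i<j, k} (∂g_{ij}/∂x_k) dx_k ∧ dx_i ∧ dx_j.
Expand each term, using dx_k ∧ dx_i ∧ dx_j = sgn(permutation) dx_{(a)} ∧ dx_{(b)} ∧ dx_{(c)} with (a < b < c) sorted:
  d(4*z^2) includes (∂/∂z)(4*z^2) dz = (8*z) dz, which multiplied by dx ∧ dy gives (8*z) dx ∧ dy ∧ dz
  d(3*x*y) includes (∂/∂y)(3*x*y) dy = (3*x) dy, which multiplied by dx ∧ dz gives (-3*x) dx ∧ dy ∧ dz
Collecting like 3-forms: d(omega) = (-3*x + 8*z) dx ∧ dy ∧ dz.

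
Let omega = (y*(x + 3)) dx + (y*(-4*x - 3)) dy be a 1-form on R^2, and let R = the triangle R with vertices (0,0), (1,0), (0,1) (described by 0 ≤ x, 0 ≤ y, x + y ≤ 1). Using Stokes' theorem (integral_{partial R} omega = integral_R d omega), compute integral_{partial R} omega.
integral_(partial R) omega = -7/3

Stokes: integral_partial_R omega = integral_R d omega with d omega = (∂Q/∂x - ∂P/∂y) dx ∧ dy.
  ∂Q/∂x = -4*y
  ∂P/∂y = x + 3
  integrand = ∂Q/∂x - ∂P/∂y = -x - 4*y - 3.
Integrating over R: integral_0^1 integral_0^{1-x} (-x - 4*y - 3) dy dx = -7/3.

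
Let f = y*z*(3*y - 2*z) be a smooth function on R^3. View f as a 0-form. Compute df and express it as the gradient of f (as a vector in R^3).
df = (0) dx + (2*z*(3*y - z)) dy + (y*(3*y - 4*z)) dz; grad f = (0, 2*z*(3*y - z), y*(3*y - 4*z))

For a 0-form f, d f = (∂f/∂x) dx + (∂f/∂y) dy + (∂f/∂z) dz. The components of the vector representation are exactly the entries of grad f in Cartesian coordinates:
  ∂f/∂x = 0
  ∂f/∂y = 2*z*(3*y - z)
  ∂f/∂z = y*(3*y - 4*z).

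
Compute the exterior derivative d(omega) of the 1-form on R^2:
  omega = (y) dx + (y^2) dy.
d(omega) = (-1) dx ∧ dy

For a 1-form omega = sum_i f_i dx_i, the exterior derivative is
  d(omega) = sum_{i < j} (∂f_j/∂x_i - ∂f_i/∂x_j) dx_i ∧ dx_j.
  coefficient of dx ∧ dy: ∂f_2/∂x - ∂f_1/∂y = ∂(y^2)/∂x - ∂(y)/∂y = -1
Assembling: d(omega) = (-1) dx ∧ dy.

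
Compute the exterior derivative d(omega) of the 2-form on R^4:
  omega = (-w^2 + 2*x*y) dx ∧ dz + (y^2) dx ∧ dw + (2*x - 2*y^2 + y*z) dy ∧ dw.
d(omega) = (-2*x) dx ∧ dy ∧ dz + (-2*w) dx ∧ dz ∧ dw + (2 - 2*y) dx ∧ dy ∧ dw + (-y) dy ∧ dz ∧ dw

For a 2-form omega = sum_{i<j} g_{ij} dx_i ∧ dx_j, the exterior derivative is
  d(omega) = sum_{i<j} d(g_{ij}) ∧ dx_i ∧ dx_j = sum_{i<j, k} (∂g_{ij}/∂x_k) dx_k ∧ dx_i ∧ dx_j.
Expand each term, using dx_k ∧ dx_i ∧ dx_j = sgn(permutation) dx_{(a)} ∧ dx_{(b)} ∧ dx_{(c)} with (a < b < c) sorted:
  d(-w^2 + 2*x*y) includes (∂/∂y)(-w^2 + 2*x*y) dy = (2*x) dy, which multiplied by dx ∧ dz gives (-2*x) dx ∧ dy ∧ dz
  d(-w^2 + 2*x*y) includes (∂/∂w)(-w^2 + 2*x*y) dw = (-2*w) dw, which multiplied by dx ∧ dz gives (-2*w) dx ∧ dz ∧ dw
  d(y^2) includes (∂/∂y)(y^2) dy = (2*y) dy, which multiplied by dx ∧ dw gives (-2*y) dx ∧ dy ∧ dw
  d(2*x - 2*y^2 + y*z) includes (∂/∂x)(2*x - 2*y^2 + y*z) dx = (2) dx, which multiplied by dy ∧ dw gives (2) dx ∧ dy ∧ dw
  d(2*x - 2*y^2 + y*z) includes (∂/∂z)(2*x - 2*y^2 + y*z) dz = (y) dz, which multiplied by dy ∧ dw gives (-y) dy ∧ dz ∧ dw
Collecting like 3-forms: d(omega) = (-2*x) dx ∧ dy ∧ dz + (-2*w) dx ∧ dz ∧ dw + (2 - 2*y) dx ∧ dy ∧ dw + (-y) dy ∧ dz ∧ dw.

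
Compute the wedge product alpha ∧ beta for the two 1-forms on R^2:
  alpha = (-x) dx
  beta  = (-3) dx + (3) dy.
alpha ∧ beta = (-3*x) dx ∧ dy

Distribute the wedge, using dx_i ∧ dx_j = -dx_j ∧ dx_i and dx_i ∧ dx_i = 0. For each pair (i, j) with i < j, the coefficient of dx_i ∧ dx_j in alpha ∧ beta is (alpha_i * beta_j - alpha_j * beta_i). Collecting: alpha ∧ beta = (-3*x) dx ∧ dy.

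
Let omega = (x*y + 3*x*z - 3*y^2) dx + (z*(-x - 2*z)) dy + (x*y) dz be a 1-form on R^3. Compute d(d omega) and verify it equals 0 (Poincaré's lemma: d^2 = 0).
d(d omega) = 0

Step 1: d omega = sum_{i<j} (∂f_j/∂x_i - ∂f_i/∂x_j) dx_i ∧ dx_j:
  coeff of dx ∧ dy: -x + 6*y - z
  coeff of dx ∧ dz: -3*x + y
  coeff of dy ∧ dz: 2*x + 4*z
Step 2: Apply d again to each 2-form coefficient. The only possible 3-form in R^3 is dx ∧ dy ∧ dz, with coefficient
  ∂(coeff of dy∧dz)/∂x - ∂(coeff of dx∧dz)/∂y + ∂(coeff of dx∧dy)/∂z
  = ∂/∂x (2*x + 4*z) - ∂/∂y (-3*x + y) + ∂/∂z (-x + 6*y - z).
Each of these terms simplifies to sums of mixed partials that cancel in pairs. The result is 0 (by equality of mixed partials for smooth functions — Schwarz / Clairaut).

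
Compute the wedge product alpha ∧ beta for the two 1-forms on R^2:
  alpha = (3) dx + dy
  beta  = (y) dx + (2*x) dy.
alpha ∧ beta = (6*x - y) dx ∧ dy

Distribute the wedge, using dx_i ∧ dx_j = -dx_j ∧ dx_i and dx_i ∧ dx_i = 0. For each pair (i, j) with i < j, the coefficient of dx_i ∧ dx_j in alpha ∧ beta is (alpha_i * beta_j - alpha_j * beta_i). Collecting: alpha ∧ beta = (6*x - y) dx ∧ dy.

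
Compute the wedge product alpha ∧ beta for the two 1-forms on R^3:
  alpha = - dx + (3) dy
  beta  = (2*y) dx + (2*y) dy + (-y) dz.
alpha ∧ beta = (-8*y) dx ∧ dy + (y) dx ∧ dz + (-3*y) dy ∧ dz

Distribute the wedge, using dx_i ∧ dx_j = -dx_j ∧ dx_i and dx_i ∧ dx_i = 0. For each pair (i, j) with i < j, the coefficient of dx_i ∧ dx_j in alpha ∧ beta is (alpha_i * beta_j - alpha_j * beta_i). Collecting: alpha ∧ beta = (-8*y) dx ∧ dy + (y) dx ∧ dz + (-3*y) dy ∧ dz.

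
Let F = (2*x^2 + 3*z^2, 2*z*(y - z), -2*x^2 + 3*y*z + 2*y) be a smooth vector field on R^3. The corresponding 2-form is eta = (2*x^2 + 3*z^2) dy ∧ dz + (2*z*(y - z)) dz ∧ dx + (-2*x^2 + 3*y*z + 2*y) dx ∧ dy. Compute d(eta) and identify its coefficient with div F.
d(eta) = (4*x + 3*y + 2*z) dx ∧ dy ∧ dz; div F = 4*x + 3*y + 2*z

For a 2-form in R^3 of the form above, applying d gives a 3-form with coefficient ∂P/∂x + ∂Q/∂y + ∂R/∂z:
  ∂P/∂x = 4*x
  ∂Q/∂y = 2*z
  ∂R/∂z = 3*y
Sum = 4*x + 3*y + 2*z, which is exactly div F.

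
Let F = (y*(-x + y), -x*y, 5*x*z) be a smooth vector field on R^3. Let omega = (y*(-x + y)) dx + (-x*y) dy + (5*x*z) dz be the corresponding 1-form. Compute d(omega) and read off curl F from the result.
d(omega) = (0) dy ∧ dz + (-5*z) dz ∧ dx + (x - 3*y) dx ∧ dy; curl F = (0, -5*z, x - 3*y)

d omega = sum_{i<j} (∂f_j/∂x_i - ∂f_i/∂x_j) dx_i ∧ dx_j. Under the identification (dy ∧ dz, dz ∧ dx, dx ∧ dy) ↔ (e_x, e_y, e_z), the coefficients are exactly the components of curl F. Compute:
  ∂R/∂y - ∂Q/∂z = (0) - (0) = 0
  ∂P/∂z - ∂R/∂x = (0) - (5*z) = -5*z
  ∂Q/∂x - ∂P/∂y = (-y) - (-x + 2*y) = x - 3*y.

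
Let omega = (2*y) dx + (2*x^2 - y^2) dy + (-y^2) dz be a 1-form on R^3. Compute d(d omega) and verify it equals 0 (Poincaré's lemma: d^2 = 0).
d(d omega) = 0

Step 1: d omega = sum_{i<j} (∂f_j/∂x_i - ∂f_i/∂x_j) dx_i ∧ dx_j:
  coeff of dx ∧ dy: 4*x - 2
  coeff of dx ∧ dz: 0
  coeff of dy ∧ dz: -2*y
Step 2: Apply d again to each 2-form coefficient. The only possible 3-form in R^3 is dx ∧ dy ∧ dz, with coefficient
  ∂(coeff of dy∧dz)/∂x - ∂(coeff of dx∧dz)/∂y + ∂(coeff of dx∧dy)/∂z
  = ∂/∂x (-2*y) - ∂/∂y (0) + ∂/∂z (4*x - 2).
Each of these terms simplifies to sums of mixed partials that cancel in pairs. The result is 0 (by equality of mixed partials for smooth functions — Schwarz / Clairaut).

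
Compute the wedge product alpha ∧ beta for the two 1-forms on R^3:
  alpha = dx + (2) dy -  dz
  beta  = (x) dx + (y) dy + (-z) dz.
alpha ∧ beta = (-2*x + y) dx ∧ dy + (x - z) dx ∧ dz + (y - 2*z) dy ∧ dz

Distribute the wedge, using dx_i ∧ dx_j = -dx_j ∧ dx_i and dx_i ∧ dx_i = 0. For each pair (i, j) with i < j, the coefficient of dx_i ∧ dx_j in alpha ∧ beta is (alpha_i * beta_j - alpha_j * beta_i). Collecting: alpha ∧ beta = (-2*x + y) dx ∧ dy + (x - z) dx ∧ dz + (y - 2*z) dy ∧ dz.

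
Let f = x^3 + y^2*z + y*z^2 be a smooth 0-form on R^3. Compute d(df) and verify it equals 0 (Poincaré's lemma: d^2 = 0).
d(df) = 0

Step 1: df = sum_i (∂f/∂x_i) dx_i = (3*x^2) dx + (z*(2*y + z)) dy + (y*(y + 2*z)) dz.
Step 2: Apply d again. Using the 1-form formula, the coefficient of dx ∧ dy in d(df) is ∂^2 f/∂x ∂y - ∂^2 f/∂y ∂x = (0) - (0) = 0 (equality of mixed partials for smooth f).
Similarly for dx ∧ dz and dy ∧ dz — all coefficients vanish. So d(df) = 0.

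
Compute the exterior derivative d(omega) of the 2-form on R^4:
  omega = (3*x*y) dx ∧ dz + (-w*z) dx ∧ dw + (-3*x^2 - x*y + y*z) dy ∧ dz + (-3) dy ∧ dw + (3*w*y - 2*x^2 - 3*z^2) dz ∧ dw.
d(omega) = (-9*x - y) dx ∧ dy ∧ dz + (w - 4*x) dx ∧ dz ∧ dw + (3*w) dy ∧ dz ∧ dw

For a 2-form omega = sum_{i<j} g_{ij} dx_i ∧ dx_j, the exterior derivative is
  d(omega) = sum_{i<j} d(g_{ij}) ∧ dx_i ∧ dx_j = sum_{i<j, k} (∂g_{ij}/∂x_k) dx_k ∧ dx_i ∧ dx_j.
Expand each term, using dx_k ∧ dx_i ∧ dx_j = sgn(permutation) dx_{(a)} ∧ dx_{(b)} ∧ dx_{(c)} with (a < b < c) sorted:
  d(3*x*y) includes (∂/∂y)(3*x*y) dy = (3*x) dy, which multiplied by dx ∧ dz gives (-3*x) dx ∧ dy ∧ dz
  d(-w*z) includes (∂/∂z)(-w*z) dz = (-w) dz, which multiplied by dx ∧ dw gives (w) dx ∧ dz ∧ dw
  d(-3*x^2 - x*y + y*z) includes (∂/∂x)(-3*x^2 - x*y + y*z) dx = (-6*x - y) dx, which multiplied by dy ∧ dz gives (-6*x - y) dx ∧ dy ∧ dz
  d(3*w*y - 2*x^2 - 3*z^2) includes (∂/∂x)(3*w*y - 2*x^2 - 3*z^2) dx = (-4*x) dx, which multiplied by dz ∧ dw gives (-4*x) dx ∧ dz ∧ dw
  d(3*w*y - 2*x^2 - 3*z^2) includes (∂/∂y)(3*w*y - 2*x^2 - 3*z^2) dy = (3*w) dy, which multiplied by dz ∧ dw gives (3*w) dy ∧ dz ∧ dw
Collecting like 3-forms: d(omega) = (-9*x - y) dx ∧ dy ∧ dz + (w - 4*x) dx ∧ dz ∧ dw + (3*w) dy ∧ dz ∧ dw.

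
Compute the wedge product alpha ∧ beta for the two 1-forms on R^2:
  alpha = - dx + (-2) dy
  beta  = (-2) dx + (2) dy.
alpha ∧ beta = (-6) dx ∧ dy

Distribute the wedge, using dx_i ∧ dx_j = -dx_j ∧ dx_i and dx_i ∧ dx_i = 0. For each pair (i, j) with i < j, the coefficient of dx_i ∧ dx_j in alpha ∧ beta is (alpha_i * beta_j - alpha_j * beta_i). Collecting: alpha ∧ beta = (-6) dx ∧ dy.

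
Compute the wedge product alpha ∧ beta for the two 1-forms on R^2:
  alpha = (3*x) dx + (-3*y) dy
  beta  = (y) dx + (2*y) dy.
alpha ∧ beta = (3*y*(2*x + y)) dx ∧ dy

Distribute the wedge, using dx_i ∧ dx_j = -dx_j ∧ dx_i and dx_i ∧ dx_i = 0. For each pair (i, j) with i < j, the coefficient of dx_i ∧ dx_j in alpha ∧ beta is (alpha_i * beta_j - alpha_j * beta_i). Collecting: alpha ∧ beta = (3*y*(2*x + y)) dx ∧ dy.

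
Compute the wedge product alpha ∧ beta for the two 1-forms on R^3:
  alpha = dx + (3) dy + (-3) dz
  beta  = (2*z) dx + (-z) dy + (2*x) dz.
alpha ∧ beta = (-7*z) dx ∧ dy + (2*x + 6*z) dx ∧ dz + (6*x - 3*z) dy ∧ dz

Distribute the wedge, using dx_i ∧ dx_j = -dx_j ∧ dx_i and dx_i ∧ dx_i = 0. For each pair (i, j) with i < j, the coefficient of dx_i ∧ dx_j in alpha ∧ beta is (alpha_i * beta_j - alpha_j * beta_i). Collecting: alpha ∧ beta = (-7*z) dx ∧ dy + (2*x + 6*z) dx ∧ dz + (6*x - 3*z) dy ∧ dz.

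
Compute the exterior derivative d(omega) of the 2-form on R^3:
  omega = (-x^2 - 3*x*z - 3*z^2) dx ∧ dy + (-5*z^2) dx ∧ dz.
d(omega) = (-3*x - 6*z) dx ∧ dy ∧ dz

For a 2-form omega = sum_{i<j} g_{ij} dx_i ∧ dx_j, the exterior derivative is
  d(omega) = sum_{i<j} d(g_{ij}) ∧ dx_i ∧ dx_j = sum_{i<j, k} (∂g_{ij}/∂x_k) dx_k ∧ dx_i ∧ dx_j.
Expand each term, using dx_k ∧ dx_i ∧ dx_j = sgn(permutation) dx_{(a)} ∧ dx_{(b)} ∧ dx_{(c)} with (a < b < c) sorted:
  d(-x^2 - 3*x*z - 3*z^2) includes (∂/∂z)(-x^2 - 3*x*z - 3*z^2) dz = (-3*x - 6*z) dz, which multiplied by dx ∧ dy gives (-3*x - 6*z) dx ∧ dy ∧ dz
Collecting like 3-forms: d(omega) = (-3*x - 6*z) dx ∧ dy ∧ dz.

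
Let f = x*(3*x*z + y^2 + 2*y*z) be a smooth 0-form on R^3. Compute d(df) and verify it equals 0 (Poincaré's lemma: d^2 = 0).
d(df) = 0

Step 1: df = sum_i (∂f/∂x_i) dx_i = (6*x*z + y^2 + 2*y*z) dx + (2*x*(y + z)) dy + (x*(3*x + 2*y)) dz.
Step 2: Apply d again. Using the 1-form formula, the coefficient of dx ∧ dy in d(df) is ∂^2 f/∂x ∂y - ∂^2 f/∂y ∂x = (2*y + 2*z) - (2*y + 2*z) = 0 (equality of mixed partials for smooth f).
Similarly for dx ∧ dz and dy ∧ dz — all coefficients vanish. So d(df) = 0.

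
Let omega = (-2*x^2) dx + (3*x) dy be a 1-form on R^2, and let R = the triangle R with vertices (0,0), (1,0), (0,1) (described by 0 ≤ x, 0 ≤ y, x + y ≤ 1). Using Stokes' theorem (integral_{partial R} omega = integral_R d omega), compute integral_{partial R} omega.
integral_(partial R) omega = 3/2

Stokes: integral_partial_R omega = integral_R d omega with d omega = (∂Q/∂x - ∂P/∂y) dx ∧ dy.
  ∂Q/∂x = 3
  ∂P/∂y = 0
  integrand = ∂Q/∂x - ∂P/∂y = 3.
Integrating over R: integral_0^1 integral_0^{1-x} (3) dy dx = 3/2.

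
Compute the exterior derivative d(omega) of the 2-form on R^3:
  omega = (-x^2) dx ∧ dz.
d(omega) = 0

For a 2-form omega = sum_{i<j} g_{ij} dx_i ∧ dx_j, the exterior derivative is
  d(omega) = sum_{i<j} d(g_{ij}) ∧ dx_i ∧ dx_j = sum_{i<j, k} (∂g_{ij}/∂x_k) dx_k ∧ dx_i ∧ dx_j.
Expand each term, using dx_k ∧ dx_i ∧ dx_j = sgn(permutation) dx_{(a)} ∧ dx_{(b)} ∧ dx_{(c)} with (a < b < c) sorted:

Collecting like 3-forms: d(omega) = 0.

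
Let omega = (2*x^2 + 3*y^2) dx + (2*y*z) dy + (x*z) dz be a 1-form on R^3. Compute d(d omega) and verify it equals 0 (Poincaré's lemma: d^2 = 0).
d(d omega) = 0

Step 1: d omega = sum_{i<j} (∂f_j/∂x_i - ∂f_i/∂x_j) dx_i ∧ dx_j:
  coeff of dx ∧ dy: -6*y
  coeff of dx ∧ dz: z
  coeff of dy ∧ dz: -2*y
Step 2: Apply d again to each 2-form coefficient. The only possible 3-form in R^3 is dx ∧ dy ∧ dz, with coefficient
  ∂(coeff of dy∧dz)/∂x - ∂(coeff of dx∧dz)/∂y + ∂(coeff of dx∧dy)/∂z
  = ∂/∂x (-2*y) - ∂/∂y (z) + ∂/∂z (-6*y).
Each of these terms simplifies to sums of mixed partials that cancel in pairs. The result is 0 (by equality of mixed partials for smooth functions — Schwarz / Clairaut).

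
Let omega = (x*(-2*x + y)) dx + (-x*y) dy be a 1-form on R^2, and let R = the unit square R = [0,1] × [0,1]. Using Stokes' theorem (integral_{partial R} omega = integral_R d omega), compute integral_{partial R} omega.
integral_(partial R) omega = -1

Stokes: integral_partial_R omega = integral_R d omega with d omega = (∂Q/∂x - ∂P/∂y) dx ∧ dy.
  ∂Q/∂x = -y
  ∂P/∂y = x
  integrand = ∂Q/∂x - ∂P/∂y = -x - y.
Integrating over R: integral_0^1 integral_0^1 (-x - y) dx dy = -1.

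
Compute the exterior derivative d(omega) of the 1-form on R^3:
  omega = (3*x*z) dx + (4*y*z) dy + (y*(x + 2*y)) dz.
d(omega) = (-3*x + y) dx ∧ dz + (x) dy ∧ dz

For a 1-form omega = sum_i f_i dx_i, the exterior derivative is
  d(omega) = sum_{i < j} (∂f_j/∂x_i - ∂f_i/∂x_j) dx_i ∧ dx_j.
  coefficient of dx ∧ dz: ∂f_3/∂x - ∂f_1/∂z = ∂(y*(x + 2*y))/∂x - ∂(3*x*z)/∂z = -3*x + y
  coefficient of dy ∧ dz: ∂f_3/∂y - ∂f_2/∂z = ∂(y*(x + 2*y))/∂y - ∂(4*y*z)/∂z = x
Assembling: d(omega) = (-3*x + y) dx ∧ dz + (x) dy ∧ dz.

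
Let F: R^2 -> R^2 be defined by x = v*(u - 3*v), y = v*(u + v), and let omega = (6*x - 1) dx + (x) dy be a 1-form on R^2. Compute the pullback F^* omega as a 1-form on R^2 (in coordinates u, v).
F^* omega = (v*(7*u*v - 21*v^2 - 1)) du + (7*u^2*v - 55*u*v^2 - u + 102*v^3 + 6*v) dv

Using F^*(f dg) = (f ∘ F) d(g ∘ F), substitute each coordinate x_i by F_i(u, v) in f_i, and replace dx_i by d F_i = (∂F_i/∂u) du + (∂F_i/∂v) dv.
  For the x component: f_1(F) = 6*u*v - 18*v^2 - 1; d F_1 = (v) du + (u - 6*v) dv
  For the y component: f_2(F) = v*(u - 3*v); d F_2 = (v) du + (u + 2*v) dv
Combining and collecting du, dv coefficients:
  coeff of du: v*(7*u*v - 21*v^2 - 1)
  coeff of dv: 7*u^2*v - 55*u*v^2 - u + 102*v^3 + 6*v
F^* omega = (v*(7*u*v - 21*v^2 - 1)) du + (7*u^2*v - 55*u*v^2 - u + 102*v^3 + 6*v) dv.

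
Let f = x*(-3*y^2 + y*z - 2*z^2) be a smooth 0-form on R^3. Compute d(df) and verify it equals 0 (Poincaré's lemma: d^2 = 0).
d(df) = 0

Step 1: df = sum_i (∂f/∂x_i) dx_i = (-3*y^2 + y*z - 2*z^2) dx + (x*(-6*y + z)) dy + (x*(y - 4*z)) dz.
Step 2: Apply d again. Using the 1-form formula, the coefficient of dx ∧ dy in d(df) is ∂^2 f/∂x ∂y - ∂^2 f/∂y ∂x = (-6*y + z) - (-6*y + z) = 0 (equality of mixed partials for smooth f).
Similarly for dx ∧ dz and dy ∧ dz — all coefficients vanish. So d(df) = 0.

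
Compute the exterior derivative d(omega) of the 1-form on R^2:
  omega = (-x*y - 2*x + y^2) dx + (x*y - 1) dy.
d(omega) = (x - y) dx ∧ dy

For a 1-form omega = sum_i f_i dx_i, the exterior derivative is
  d(omega) = sum_{i < j} (∂f_j/∂x_i - ∂f_i/∂x_j) dx_i ∧ dx_j.
  coefficient of dx ∧ dy: ∂f_2/∂x - ∂f_1/∂y = ∂(x*y - 1)/∂x - ∂(-x*y - 2*x + y^2)/∂y = x - y
Assembling: d(omega) = (x - y) dx ∧ dy.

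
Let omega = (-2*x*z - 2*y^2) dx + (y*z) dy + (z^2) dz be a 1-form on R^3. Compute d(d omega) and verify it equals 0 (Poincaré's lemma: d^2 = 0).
d(d omega) = 0

Step 1: d omega = sum_{i<j} (∂f_j/∂x_i - ∂f_i/∂x_j) dx_i ∧ dx_j:
  coeff of dx ∧ dy: 4*y
  coeff of dx ∧ dz: 2*x
  coeff of dy ∧ dz: -y
Step 2: Apply d again to each 2-form coefficient. The only possible 3-form in R^3 is dx ∧ dy ∧ dz, with coefficient
  ∂(coeff of dy∧dz)/∂x - ∂(coeff of dx∧dz)/∂y + ∂(coeff of dx∧dy)/∂z
  = ∂/∂x (-y) - ∂/∂y (2*x) + ∂/∂z (4*y).
Each of these terms simplifies to sums of mixed partials that cancel in pairs. The result is 0 (by equality of mixed partials for smooth functions — Schwarz / Clairaut).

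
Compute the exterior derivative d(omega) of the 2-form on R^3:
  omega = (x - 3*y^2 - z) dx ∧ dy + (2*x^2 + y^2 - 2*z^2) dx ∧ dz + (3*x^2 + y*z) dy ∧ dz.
d(omega) = (6*x - 2*y - 1) dx ∧ dy ∧ dz

For a 2-form omega = sum_{i<j} g_{ij} dx_i ∧ dx_j, the exterior derivative is
  d(omega) = sum_{i<j} d(g_{ij}) ∧ dx_i ∧ dx_j = sum_{i<j, k} (∂g_{ij}/∂x_k) dx_k ∧ dx_i ∧ dx_j.
Expand each term, using dx_k ∧ dx_i ∧ dx_j = sgn(permutation) dx_{(a)} ∧ dx_{(b)} ∧ dx_{(c)} with (a < b < c) sorted:
  d(x - 3*y^2 - z) includes (∂/∂z)(x - 3*y^2 - z) dz = (-1) dz, which multiplied by dx ∧ dy gives (-1) dx ∧ dy ∧ dz
  d(2*x^2 + y^2 - 2*z^2) includes (∂/∂y)(2*x^2 + y^2 - 2*z^2) dy = (2*y) dy, which multiplied by dx ∧ dz gives (-2*y) dx ∧ dy ∧ dz
  d(3*x^2 + y*z) includes (∂/∂x)(3*x^2 + y*z) dx = (6*x) dx, which multiplied by dy ∧ dz gives (6*x) dx ∧ dy ∧ dz
Collecting like 3-forms: d(omega) = (6*x - 2*y - 1) dx ∧ dy ∧ dz.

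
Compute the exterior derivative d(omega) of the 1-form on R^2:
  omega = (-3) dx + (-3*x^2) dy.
d(omega) = (-6*x) dx ∧ dy

For a 1-form omega = sum_i f_i dx_i, the exterior derivative is
  d(omega) = sum_{i < j} (∂f_j/∂x_i - ∂f_i/∂x_j) dx_i ∧ dx_j.
  coefficient of dx ∧ dy: ∂f_2/∂x - ∂f_1/∂y = ∂(-3*x^2)/∂x - ∂(-3)/∂y = -6*x
Assembling: d(omega) = (-6*x) dx ∧ dy.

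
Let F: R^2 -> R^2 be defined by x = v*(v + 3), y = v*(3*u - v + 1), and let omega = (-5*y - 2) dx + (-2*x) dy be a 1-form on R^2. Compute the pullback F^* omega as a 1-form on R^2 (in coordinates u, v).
F^* omega = (6*v^2*(-v - 3)) du + (-36*u*v^2 - 63*u*v + 14*v^3 + 15*v^2 - 25*v - 6) dv

Using F^*(f dg) = (f ∘ F) d(g ∘ F), substitute each coordinate x_i by F_i(u, v) in f_i, and replace dx_i by d F_i = (∂F_i/∂u) du + (∂F_i/∂v) dv.
  For the x component: f_1(F) = -15*u*v + 5*v^2 - 5*v - 2; d F_1 = (0) du + (2*v + 3) dv
  For the y component: f_2(F) = 2*v*(-v - 3); d F_2 = (3*v) du + (3*u - 2*v + 1) dv
Combining and collecting du, dv coefficients:
  coeff of du: 6*v^2*(-v - 3)
  coeff of dv: -36*u*v^2 - 63*u*v + 14*v^3 + 15*v^2 - 25*v - 6
F^* omega = (6*v^2*(-v - 3)) du + (-36*u*v^2 - 63*u*v + 14*v^3 + 15*v^2 - 25*v - 6) dv.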